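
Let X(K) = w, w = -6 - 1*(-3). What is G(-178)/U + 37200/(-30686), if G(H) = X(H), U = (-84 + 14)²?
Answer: -91186029/75180700 ≈ -1.2129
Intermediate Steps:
U = 4900 (U = (-70)² = 4900)
w = -3 (w = -6 + 3 = -3)
X(K) = -3
G(H) = -3
G(-178)/U + 37200/(-30686) = -3/4900 + 37200/(-30686) = -3*1/4900 + 37200*(-1/30686) = -3/4900 - 18600/15343 = -91186029/75180700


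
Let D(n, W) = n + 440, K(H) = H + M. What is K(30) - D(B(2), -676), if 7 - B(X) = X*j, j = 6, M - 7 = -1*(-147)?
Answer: -251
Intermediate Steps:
M = 154 (M = 7 - 1*(-147) = 7 + 147 = 154)
K(H) = 154 + H (K(H) = H + 154 = 154 + H)
B(X) = 7 - 6*X (B(X) = 7 - X*6 = 7 - 6*X)
D(n, W) = 440 + n
K(30) - D(B(2), -676) = (154 + 30) - (440 + (7 - 6*2)) = 184 - (440 + (7 - 12)) = 184 - (440 - 5) = 184 - 1*435 = 184 - 435 = -251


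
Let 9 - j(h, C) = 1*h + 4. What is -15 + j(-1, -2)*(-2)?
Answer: -27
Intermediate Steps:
j(h, C) = 5 - h (j(h, C) = 9 - (1*h + 4) = 9 - (h + 4) = 9 - (4 + h) = 9 + (-4 - h) = 5 - h)
-15 + j(-1, -2)*(-2) = -15 + (5 - 1*(-1))*(-2) = -15 + (5 + 1)*(-2) = -15 + 6*(-2) = -15 - 12 = -27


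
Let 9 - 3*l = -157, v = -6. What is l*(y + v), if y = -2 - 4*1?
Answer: -664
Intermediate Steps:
y = -6 (y = -2 - 4 = -6)
l = 166/3 (l = 3 - 1/3*(-157) = 3 + 157/3 = 166/3 ≈ 55.333)
l*(y + v) = 166*(-6 - 6)/3 = (166/3)*(-12) = -664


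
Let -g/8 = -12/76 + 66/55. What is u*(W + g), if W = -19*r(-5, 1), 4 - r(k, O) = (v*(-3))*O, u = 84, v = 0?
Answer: -673008/95 ≈ -7084.3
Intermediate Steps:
g = -792/95 (g = -8*(-12/76 + 66/55) = -8*(-12*1/76 + 66*(1/55)) = -8*(-3/19 + 6/5) = -8*99/95 = -792/95 ≈ -8.3368)
r(k, O) = 4 (r(k, O) = 4 - 0*(-3)*O = 4 - 0*O = 4 - 1*0 = 4 + 0 = 4)
W = -76 (W = -19*4 = -76)
u*(W + g) = 84*(-76 - 792/95) = 84*(-8012/95) = -673008/95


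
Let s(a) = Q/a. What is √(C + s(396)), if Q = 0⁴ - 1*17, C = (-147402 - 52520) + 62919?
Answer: I*√596785255/66 ≈ 370.14*I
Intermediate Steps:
C = -137003 (C = -199922 + 62919 = -137003)
Q = -17 (Q = 0 - 17 = -17)
s(a) = -17/a
√(C + s(396)) = √(-137003 - 17/396) = √(-54253205/396) = I*√596785255/66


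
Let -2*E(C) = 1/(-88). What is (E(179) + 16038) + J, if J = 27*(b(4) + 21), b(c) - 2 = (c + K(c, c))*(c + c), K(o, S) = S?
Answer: 3236113/176 ≈ 18387.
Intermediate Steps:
b(c) = 2 + 4*c² (b(c) = 2 + (c + c)*(c + c) = 2 + (2*c)*(2*c) = 2 + 4*c²)
J = 2349 (J = 27*((2 + 4*4²) + 21) = 27*((2 + 4*16) + 21) = 27*((2 + 64) + 21) = 27*(66 + 21) = 27*87 = 2349)
E(C) = 1/176 (E(C) = -½/(-88) = -½*(-1/88) = 1/176)
(E(179) + 16038) + J = (1/176 + 16038) + 2349 = 2822689/176 + 2349 = 3236113/176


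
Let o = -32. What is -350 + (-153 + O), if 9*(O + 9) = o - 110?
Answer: -4750/9 ≈ -527.78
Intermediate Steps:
O = -223/9 (O = -9 + (-32 - 110)/9 = -9 + (1/9)*(-142) = -9 - 142/9 = -223/9 ≈ -24.778)
-350 + (-153 + O) = -350 + (-153 - 223/9) = -350 - 1600/9 = -4750/9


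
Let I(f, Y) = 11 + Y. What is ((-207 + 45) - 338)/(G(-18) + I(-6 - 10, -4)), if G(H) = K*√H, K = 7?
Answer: -500/133 + 1500*I*√2/133 ≈ -3.7594 + 15.95*I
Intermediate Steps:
G(H) = 7*√H
((-207 + 45) - 338)/(G(-18) + I(-6 - 10, -4)) = ((-207 + 45) - 338)/(7*√(-18) + (11 - 4)) = (-162 - 338)/(7*(3*I*√2) + 7) = -500/(21*I*√2 + 7) = -500/(7 + 21*I*√2)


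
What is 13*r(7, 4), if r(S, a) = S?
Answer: 91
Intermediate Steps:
13*r(7, 4) = 13*7 = 91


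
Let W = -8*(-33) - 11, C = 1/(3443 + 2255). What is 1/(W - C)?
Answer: 5698/1441593 ≈ 0.0039526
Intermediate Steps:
C = 1/5698 ≈ 0.00017550
W = 253 (W = 264 - 11 = 253)
1/(W - C) = 1/(253 - 1*1/5698) = 1/(253 - 1/5698) = 1/(1441593/5698) = 5698/1441593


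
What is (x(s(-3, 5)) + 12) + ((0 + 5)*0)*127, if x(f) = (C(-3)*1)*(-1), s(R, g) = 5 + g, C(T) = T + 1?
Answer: 14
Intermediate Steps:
C(T) = 1 + T
x(f) = 2 (x(f) = ((1 - 3)*1)*(-1) = -2*1*(-1) = -2*(-1) = 2)
(x(s(-3, 5)) + 12) + ((0 + 5)*0)*127 = (2 + 12) + ((0 + 5)*0)*127 = 14 + (5*0)*127 = 14 + 0*127 = 14 + 0 = 14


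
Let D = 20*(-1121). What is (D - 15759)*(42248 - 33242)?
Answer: -343840074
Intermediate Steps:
D = -22420
(D - 15759)*(42248 - 33242) = (-22420 - 15759)*(42248 - 33242) = -38179*9006 = -343840074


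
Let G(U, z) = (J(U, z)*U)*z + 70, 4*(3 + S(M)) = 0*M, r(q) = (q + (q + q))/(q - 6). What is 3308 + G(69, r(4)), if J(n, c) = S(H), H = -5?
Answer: 4620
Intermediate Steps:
r(q) = 3*q/(-6 + q) (r(q) = (q + 2*q)/(-6 + q) = (3*q)/(-6 + q) = 3*q/(-6 + q))
S(M) = -3 (S(M) = -3 + (0*M)/4 = -3 + (1/4)*0 = -3 + 0 = -3)
J(n, c) = -3
G(U, z) = 70 - 3*U*z (G(U, z) = (-3*U)*z + 70 = -3*U*z + 70 = 70 - 3*U*z)
3308 + G(69, r(4)) = 3308 + (70 - 3*69*3*4/(-6 + 4)) = 3308 + (70 - 3*69*3*4/(-2)) = 3308 + (70 - 3*69*3*4*(-1/2)) = 3308 + (70 - 3*69*(-6)) = 3308 + (70 + 1242) = 3308 + 1312 = 4620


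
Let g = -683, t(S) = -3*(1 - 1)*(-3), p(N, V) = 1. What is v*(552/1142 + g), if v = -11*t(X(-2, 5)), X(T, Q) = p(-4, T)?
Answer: 0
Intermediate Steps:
X(T, Q) = 1
t(S) = 0 (t(S) = -3*0*(-3) = 0*(-3) = 0)
v = 0 (v = -11*0 = 0)
v*(552/1142 + g) = 0*(552/1142 - 683) = 0*(552*(1/1142) - 683) = 0*(276/571 - 683) = 0*(-389717/571) = 0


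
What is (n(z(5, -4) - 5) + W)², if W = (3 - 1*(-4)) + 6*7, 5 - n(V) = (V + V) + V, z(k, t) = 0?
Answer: 4761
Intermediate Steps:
n(V) = 5 - 3*V (n(V) = 5 - ((V + V) + V) = 5 - (2*V + V) = 5 - 3*V)
W = 49 (W = (3 + 4) + 42 = 7 + 42 = 49)
(n(z(5, -4) - 5) + W)² = ((5 - 3*(0 - 5)) + 49)² = ((5 - 3*(-5)) + 49)² = ((5 + 15) + 49)² = (20 + 49)² = 69² = 4761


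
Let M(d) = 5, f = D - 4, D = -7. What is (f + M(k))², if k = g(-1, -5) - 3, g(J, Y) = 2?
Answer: 36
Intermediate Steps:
k = -1 (k = 2 - 3 = -1)
f = -11 (f = -7 - 4 = -11)
(f + M(k))² = (-11 + 5)² = (-6)² = 36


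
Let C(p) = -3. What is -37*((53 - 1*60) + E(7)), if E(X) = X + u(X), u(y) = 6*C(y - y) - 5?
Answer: 851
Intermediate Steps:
u(y) = -23 (u(y) = 6*(-3) - 5 = -18 - 5 = -23)
E(X) = -23 + X (E(X) = X - 23 = -23 + X)
-37*((53 - 1*60) + E(7)) = -37*((53 - 1*60) + (-23 + 7)) = -37*((53 - 60) - 16) = -37*(-7 - 16) = -37*(-23) = 851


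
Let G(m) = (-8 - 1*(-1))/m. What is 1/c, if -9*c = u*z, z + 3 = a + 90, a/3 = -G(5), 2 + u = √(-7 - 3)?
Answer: 15/1064 + 15*I*√10/2128 ≈ 0.014098 + 0.02229*I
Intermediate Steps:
G(m) = -7/m (G(m) = (-8 + 1)/m = -7/m)
u = -2 + I*√10 (u = -2 + √(-7 - 3) = -2 + √(-10) = -2 + I*√10 ≈ -2.0 + 3.1623*I)
a = 21/5 (a = 3*(-(-7)/5) = 3*(-1*(-7/5)) = 3*(7/5) = 21/5 ≈ 4.2000)
z = 456/5 (z = -3 + (21/5 + 90) = -3 + 471/5 = 456/5 ≈ 91.200)
c = 304/15 - 152*I*√10/15 (c = -(-2 + I*√10)*456/(9*5) = -(-912/5 + 456*I*√10/5)/9 = 304/15 - 152*I*√10/15 ≈ 20.267 - 32.044*I)
1/c = 1/(304/15 - 152*I*√10/15)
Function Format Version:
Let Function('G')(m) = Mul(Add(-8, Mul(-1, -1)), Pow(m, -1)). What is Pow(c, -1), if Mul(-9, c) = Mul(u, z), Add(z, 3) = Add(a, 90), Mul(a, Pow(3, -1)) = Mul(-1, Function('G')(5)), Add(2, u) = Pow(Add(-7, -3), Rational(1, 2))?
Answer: Add(Rational(15, 1064), Mul(Rational(15, 2128), I, Pow(10, Rational(1, 2)))) ≈ Add(0.014098, Mul(0.022290, I))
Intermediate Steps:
Function('G')(m) = Mul(-7, Pow(m, -1)) (Function('G')(m) = Mul(Add(-8, 1), Pow(m, -1)) = Mul(-7, Pow(m, -1)))
u = Add(-2, Mul(I, Pow(10, Rational(1, 2)))) (u = Add(-2, Pow(Add(-7, -3), Rational(1, 2))) = Add(-2, Pow(-10, Rational(1, 2))) = Add(-2, Mul(I, Pow(10, Rational(1, 2)))) ≈ Add(-2.0000, Mul(3.1623, I)))
a = Rational(21, 5) (a = Mul(3, Mul(-1, Mul(-7, Pow(5, -1)))) = Mul(3, Mul(-1, Mul(-7, Rational(1, 5)))) = Mul(3, Mul(-1, Rational(-7, 5))) = Mul(3, Rational(7, 5)) = Rational(21, 5) ≈ 4.2000)
z = Rational(456, 5) (z = Add(-3, Add(Rational(21, 5), 90)) = Add(-3, Rational(471, 5)) = Rational(456, 5) ≈ 91.200)
c = Add(Rational(304, 15), Mul(Rational(-152, 15), I, Pow(10, Rational(1, 2)))) (c = Mul(Rational(-1, 9), Mul(Add(-2, Mul(I, Pow(10, Rational(1, 2)))), Rational(456, 5))) = Mul(Rational(-1, 9), Add(Rational(-912, 5), Mul(Rational(456, 5), I, Pow(10, Rational(1, 2))))) = Add(Rational(304, 15), Mul(Rational(-152, 15), I, Pow(10, Rational(1, 2)))) ≈ Add(20.267, Mul(-32.044, I)))
Pow(c, -1) = Pow(Add(Rational(304, 15), Mul(Rational(-152, 15), I, Pow(10, Rational(1, 2)))), -1)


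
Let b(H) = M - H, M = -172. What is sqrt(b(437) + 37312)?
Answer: 17*sqrt(127) ≈ 191.58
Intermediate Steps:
b(H) = -172 - H
sqrt(b(437) + 37312) = sqrt((-172 - 1*437) + 37312) = sqrt((-172 - 437) + 37312) = sqrt(-609 + 37312) = sqrt(36703) = 17*sqrt(127)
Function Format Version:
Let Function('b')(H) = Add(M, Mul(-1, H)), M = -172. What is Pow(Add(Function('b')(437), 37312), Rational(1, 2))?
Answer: Mul(17, Pow(127, Rational(1, 2))) ≈ 191.58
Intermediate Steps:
Function('b')(H) = Add(-172, Mul(-1, H))
Pow(Add(Function('b')(437), 37312), Rational(1, 2)) = Pow(Add(Add(-172, Mul(-1, 437)), 37312), Rational(1, 2)) = Pow(Add(Add(-172, -437), 37312), Rational(1, 2)) = Pow(Add(-609, 37312), Rational(1, 2)) = Pow(36703, Rational(1, 2)) = Mul(17, Pow(127, Rational(1, 2)))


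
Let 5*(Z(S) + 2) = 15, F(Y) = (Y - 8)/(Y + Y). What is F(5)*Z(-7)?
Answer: -3/10 ≈ -0.30000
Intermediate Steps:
F(Y) = (-8 + Y)/(2*Y) (F(Y) = (-8 + Y)/((2*Y)) = (-8 + Y)*(1/(2*Y)) = (-8 + Y)/(2*Y))
Z(S) = 1 (Z(S) = -2 + (⅕)*15 = -2 + 3 = 1)
F(5)*Z(-7) = ((½)*(-8 + 5)/5)*1 = ((½)*(⅕)*(-3))*1 = -3/10*1 = -3/10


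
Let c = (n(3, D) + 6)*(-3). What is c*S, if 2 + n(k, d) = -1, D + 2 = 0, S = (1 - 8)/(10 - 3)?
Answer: 9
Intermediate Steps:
S = -1 (S = -7/7 = -7*1/7 = -1)
D = -2 (D = -2 + 0 = -2)
n(k, d) = -3 (n(k, d) = -2 - 1 = -3)
c = -9 (c = (-3 + 6)*(-3) = 3*(-3) = -9)
c*S = -9*(-1) = 9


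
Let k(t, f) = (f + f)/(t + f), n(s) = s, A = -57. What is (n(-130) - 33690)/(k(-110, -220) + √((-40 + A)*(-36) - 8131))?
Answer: -405840/41767 + 304380*I*√4639/41767 ≈ -9.7168 + 496.36*I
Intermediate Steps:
k(t, f) = 2*f/(f + t) (k(t, f) = (2*f)/(f + t) = 2*f/(f + t))
(n(-130) - 33690)/(k(-110, -220) + √((-40 + A)*(-36) - 8131)) = (-130 - 33690)/(2*(-220)/(-220 - 110) + √((-40 - 57)*(-36) - 8131)) = -33820/(2*(-220)/(-330) + √(-97*(-36) - 8131)) = -33820/(2*(-220)*(-1/330) + √(3492 - 8131)) = -33820/(4/3 + √(-4639)) = -33820/(4/3 + I*√4639)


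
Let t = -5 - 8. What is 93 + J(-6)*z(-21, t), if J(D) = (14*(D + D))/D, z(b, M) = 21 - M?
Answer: 1045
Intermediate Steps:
t = -13
J(D) = 28 (J(D) = (14*(2*D))/D = (28*D)/D = 28)
93 + J(-6)*z(-21, t) = 93 + 28*(21 - 1*(-13)) = 93 + 28*(21 + 13) = 93 + 28*34 = 93 + 952 = 1045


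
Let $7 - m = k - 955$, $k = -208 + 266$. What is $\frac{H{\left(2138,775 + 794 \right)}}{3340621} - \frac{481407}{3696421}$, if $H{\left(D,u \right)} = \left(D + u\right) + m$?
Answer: $- \frac{1591154136516}{12348341617441} \approx -0.12886$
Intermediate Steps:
$k = 58$
$m = 904$ ($m = 7 - \left(58 - 955\right) = 7 - -897 = 7 + 897 = 904$)
$H{\left(D,u \right)} = 904 + D + u$ ($H{\left(D,u \right)} = \left(D + u\right) + 904 = 904 + D + u$)
$\frac{H{\left(2138,775 + 794 \right)}}{3340621} - \frac{481407}{3696421} = \frac{904 + 2138 + \left(775 + 794\right)}{3340621} - \frac{481407}{3696421} = \left(904 + 2138 + 1569\right) \frac{1}{3340621} - \frac{481407}{3696421} = 4611 \cdot \frac{1}{3340621} - \frac{481407}{3696421} = \frac{4611}{3340621} - \frac{481407}{3696421} = - \frac{1591154136516}{12348341617441}$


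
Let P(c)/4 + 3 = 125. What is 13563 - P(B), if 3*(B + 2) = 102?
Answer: 13075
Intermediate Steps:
B = 32 (B = -2 + (1/3)*102 = -2 + 34 = 32)
P(c) = 488 (P(c) = -12 + 4*125 = -12 + 500 = 488)
13563 - P(B) = 13563 - 1*488 = 13563 - 488 = 13075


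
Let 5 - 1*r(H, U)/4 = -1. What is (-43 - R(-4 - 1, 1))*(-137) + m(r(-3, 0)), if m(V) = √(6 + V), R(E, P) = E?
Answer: 5206 + √30 ≈ 5211.5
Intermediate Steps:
r(H, U) = 24 (r(H, U) = 20 - 4*(-1) = 20 + 4 = 24)
(-43 - R(-4 - 1, 1))*(-137) + m(r(-3, 0)) = (-43 - (-4 - 1))*(-137) + √(6 + 24) = (-43 - 1*(-5))*(-137) + √30 = (-43 + 5)*(-137) + √30 = -38*(-137) + √30 = 5206 + √30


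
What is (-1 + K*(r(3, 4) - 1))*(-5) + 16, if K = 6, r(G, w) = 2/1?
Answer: -9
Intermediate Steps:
r(G, w) = 2 (r(G, w) = 2*1 = 2)
(-1 + K*(r(3, 4) - 1))*(-5) + 16 = (-1 + 6*(2 - 1))*(-5) + 16 = (-1 + 6*1)*(-5) + 16 = (-1 + 6)*(-5) + 16 = 5*(-5) + 16 = -25 + 16 = -9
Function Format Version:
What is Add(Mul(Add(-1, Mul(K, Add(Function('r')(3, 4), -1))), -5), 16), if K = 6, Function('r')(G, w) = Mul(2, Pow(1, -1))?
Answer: -9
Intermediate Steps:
Function('r')(G, w) = 2 (Function('r')(G, w) = Mul(2, 1) = 2)
Add(Mul(Add(-1, Mul(K, Add(Function('r')(3, 4), -1))), -5), 16) = Add(Mul(Add(-1, Mul(6, Add(2, -1))), -5), 16) = Add(Mul(Add(-1, Mul(6, 1)), -5), 16) = Add(Mul(Add(-1, 6), -5), 16) = Add(Mul(5, -5), 16) = Add(-25, 16) = -9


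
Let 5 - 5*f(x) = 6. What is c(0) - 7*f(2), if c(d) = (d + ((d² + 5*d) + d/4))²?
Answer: 7/5 ≈ 1.4000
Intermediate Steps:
f(x) = -⅕ (f(x) = 1 - ⅕*6 = 1 - 6/5 = -⅕)
c(d) = (d² + 25*d/4)² (c(d) = (d + ((d² + 5*d) + d*(¼)))² = (d + ((d² + 5*d) + d/4))² = (d + (d² + 21*d/4))² = (d² + 25*d/4)²)
c(0) - 7*f(2) = (1/16)*0²*(25 + 4*0)² - 7*(-⅕) = (1/16)*0*(25 + 0)² + 7/5 = (1/16)*0*25² + 7/5 = (1/16)*0*625 + 7/5 = 0 + 7/5 = 7/5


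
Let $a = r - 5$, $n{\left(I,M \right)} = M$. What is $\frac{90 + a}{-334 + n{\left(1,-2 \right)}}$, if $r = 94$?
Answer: $- \frac{179}{336} \approx -0.53274$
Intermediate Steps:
$a = 89$ ($a = 94 - 5 = 89$)
$\frac{90 + a}{-334 + n{\left(1,-2 \right)}} = \frac{90 + 89}{-334 - 2} = \frac{179}{-336} = 179 \left(- \frac{1}{336}\right) = - \frac{179}{336}$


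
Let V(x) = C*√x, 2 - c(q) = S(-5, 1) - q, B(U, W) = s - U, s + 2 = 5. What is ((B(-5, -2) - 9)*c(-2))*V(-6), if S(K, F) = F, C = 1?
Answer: I*√6 ≈ 2.4495*I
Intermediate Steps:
s = 3 (s = -2 + 5 = 3)
B(U, W) = 3 - U
c(q) = 1 + q (c(q) = 2 - (1 - q) = 2 + (-1 + q) = 1 + q)
V(x) = √x (V(x) = 1*√x = √x)
((B(-5, -2) - 9)*c(-2))*V(-6) = (((3 - 1*(-5)) - 9)*(1 - 2))*√(-6) = (((3 + 5) - 9)*(-1))*(I*√6) = ((8 - 9)*(-1))*(I*√6) = (-1*(-1))*(I*√6) = 1*(I*√6) = I*√6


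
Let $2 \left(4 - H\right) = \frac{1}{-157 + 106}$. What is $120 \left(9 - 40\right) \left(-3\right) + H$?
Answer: $\frac{1138729}{102} \approx 11164.0$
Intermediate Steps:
$H = \frac{409}{102}$ ($H = 4 - \frac{1}{2 \left(-157 + 106\right)} = 4 - \frac{1}{2 \left(-51\right)} = 4 - - \frac{1}{102} = 4 + \frac{1}{102} = \frac{409}{102} \approx 4.0098$)
$120 \left(9 - 40\right) \left(-3\right) + H = 120 \left(9 - 40\right) \left(-3\right) + \frac{409}{102} = 120 \left(\left(-31\right) \left(-3\right)\right) + \frac{409}{102} = 120 \cdot 93 + \frac{409}{102} = 11160 + \frac{409}{102} = \frac{1138729}{102}$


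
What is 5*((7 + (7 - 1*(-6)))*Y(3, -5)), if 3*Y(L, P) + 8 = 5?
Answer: -100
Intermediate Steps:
Y(L, P) = -1 (Y(L, P) = -8/3 + (⅓)*5 = -8/3 + 5/3 = -1)
5*((7 + (7 - 1*(-6)))*Y(3, -5)) = 5*((7 + (7 - 1*(-6)))*(-1)) = 5*((7 + (7 + 6))*(-1)) = 5*((7 + 13)*(-1)) = 5*(20*(-1)) = 5*(-20) = -100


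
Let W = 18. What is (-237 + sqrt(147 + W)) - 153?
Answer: -390 + sqrt(165) ≈ -377.15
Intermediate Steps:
(-237 + sqrt(147 + W)) - 153 = (-237 + sqrt(147 + 18)) - 153 = (-237 + sqrt(165)) - 153 = -390 + sqrt(165)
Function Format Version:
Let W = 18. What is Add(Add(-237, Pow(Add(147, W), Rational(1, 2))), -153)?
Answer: Add(-390, Pow(165, Rational(1, 2))) ≈ -377.15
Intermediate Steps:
Add(Add(-237, Pow(Add(147, W), Rational(1, 2))), -153) = Add(Add(-237, Pow(Add(147, 18), Rational(1, 2))), -153) = Add(Add(-237, Pow(165, Rational(1, 2))), -153) = Add(-390, Pow(165, Rational(1, 2)))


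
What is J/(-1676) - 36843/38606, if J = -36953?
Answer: 682429325/32351828 ≈ 21.094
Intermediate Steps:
J/(-1676) - 36843/38606 = -36953/(-1676) - 36843/38606 = -36953*(-1/1676) - 36843*1/38606 = 36953/1676 - 36843/38606 = 682429325/32351828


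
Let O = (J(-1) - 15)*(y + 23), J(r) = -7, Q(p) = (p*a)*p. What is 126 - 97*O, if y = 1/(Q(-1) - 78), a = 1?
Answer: 344262/7 ≈ 49180.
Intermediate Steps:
Q(p) = p² (Q(p) = (p*1)*p = p*p = p²)
y = -1/77 (y = 1/((-1)² - 78) = 1/(1 - 78) = 1/(-77) = -1/77 ≈ -0.012987)
O = -3540/7 (O = (-7 - 15)*(-1/77 + 23) = -22*1770/77 = -3540/7 ≈ -505.71)
126 - 97*O = 126 - 97*(-3540/7) = 126 + 343380/7 = 344262/7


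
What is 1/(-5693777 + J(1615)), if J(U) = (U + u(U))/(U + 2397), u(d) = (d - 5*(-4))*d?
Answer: -59/335893988 ≈ -1.7565e-7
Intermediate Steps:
u(d) = d*(20 + d) (u(d) = (d + 20)*d = (20 + d)*d = d*(20 + d))
J(U) = (U + U*(20 + U))/(2397 + U) (J(U) = (U + U*(20 + U))/(U + 2397) = (U + U*(20 + U))/(2397 + U))
1/(-5693777 + J(1615)) = 1/(-5693777 + 1615*(21 + 1615)/(2397 + 1615)) = 1/(-5693777 + 1615*1636/4012) = 1/(-5693777 + 1615*(1/4012)*1636) = 1/(-5693777 + 38855/59) = 1/(-335893988/59) = -59/335893988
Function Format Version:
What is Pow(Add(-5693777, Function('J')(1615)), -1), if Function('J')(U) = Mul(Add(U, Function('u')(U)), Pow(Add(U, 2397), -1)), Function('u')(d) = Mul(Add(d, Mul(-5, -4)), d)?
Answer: Rational(-59, 335893988) ≈ -1.7565e-7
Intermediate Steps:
Function('u')(d) = Mul(d, Add(20, d)) (Function('u')(d) = Mul(Add(d, 20), d) = Mul(Add(20, d), d) = Mul(d, Add(20, d)))
Function('J')(U) = Mul(Pow(Add(2397, U), -1), Add(U, Mul(U, Add(20, U)))) (Function('J')(U) = Mul(Add(U, Mul(U, Add(20, U))), Pow(Add(U, 2397), -1)) = Mul(Add(U, Mul(U, Add(20, U))), Pow(Add(2397, U), -1)) = Mul(Pow(Add(2397, U), -1), Add(U, Mul(U, Add(20, U)))))
Pow(Add(-5693777, Function('J')(1615)), -1) = Pow(Add(-5693777, Mul(1615, Pow(Add(2397, 1615), -1), Add(21, 1615))), -1) = Pow(Add(-5693777, Mul(1615, Pow(4012, -1), 1636)), -1) = Pow(Add(-5693777, Mul(1615, Rational(1, 4012), 1636)), -1) = Pow(Add(-5693777, Rational(38855, 59)), -1) = Pow(Rational(-335893988, 59), -1) = Rational(-59, 335893988)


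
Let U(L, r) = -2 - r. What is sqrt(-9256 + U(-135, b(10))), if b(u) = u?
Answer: 2*I*sqrt(2317) ≈ 96.271*I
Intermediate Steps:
sqrt(-9256 + U(-135, b(10))) = sqrt(-9256 + (-2 - 1*10)) = sqrt(-9256 + (-2 - 10)) = sqrt(-9256 - 12) = sqrt(-9268) = 2*I*sqrt(2317)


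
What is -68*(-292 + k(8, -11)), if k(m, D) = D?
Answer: 20604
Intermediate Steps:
-68*(-292 + k(8, -11)) = -68*(-292 - 11) = -68*(-303) = 20604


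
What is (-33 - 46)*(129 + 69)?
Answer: -15642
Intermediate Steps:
(-33 - 46)*(129 + 69) = -79*198 = -15642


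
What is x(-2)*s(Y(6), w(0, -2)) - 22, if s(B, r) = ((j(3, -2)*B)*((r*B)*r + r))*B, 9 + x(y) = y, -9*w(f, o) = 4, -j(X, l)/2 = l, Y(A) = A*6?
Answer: -380182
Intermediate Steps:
Y(A) = 6*A
j(X, l) = -2*l
w(f, o) = -4/9 (w(f, o) = -1/9*4 = -4/9)
x(y) = -9 + y
s(B, r) = 4*B**2*(r + B*r**2) (s(B, r) = (((-2*(-2))*B)*((r*B)*r + r))*B = ((4*B)*((B*r)*r + r))*B = ((4*B)*(B*r**2 + r))*B = ((4*B)*(r + B*r**2))*B = (4*B*(r + B*r**2))*B = 4*B**2*(r + B*r**2))
x(-2)*s(Y(6), w(0, -2)) - 22 = (-9 - 2)*(4*(-4/9)*(6*6)**2*(1 + (6*6)*(-4/9))) - 22 = -44*(-4)*36**2*(1 + 36*(-4/9))/9 - 22 = -44*(-4)*1296*(1 - 16)/9 - 22 = -44*(-4)*1296*(-15)/9 - 22 = -11*34560 - 22 = -380160 - 22 = -380182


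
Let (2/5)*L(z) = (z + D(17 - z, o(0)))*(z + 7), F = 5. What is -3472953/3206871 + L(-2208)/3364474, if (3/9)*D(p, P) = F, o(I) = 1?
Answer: 18008397443357/7192956067236 ≈ 2.5036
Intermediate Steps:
D(p, P) = 15 (D(p, P) = 3*5 = 15)
L(z) = 5*(7 + z)*(15 + z)/2 (L(z) = 5*((z + 15)*(z + 7))/2 = 5*((15 + z)*(7 + z))/2 = 5*((7 + z)*(15 + z))/2 = 5*(7 + z)*(15 + z)/2)
-3472953/3206871 + L(-2208)/3364474 = -3472953/3206871 + (525/2 + 55*(-2208) + (5/2)*(-2208)**2)/3364474 = -3472953*1/3206871 + (525/2 - 121440 + (5/2)*4875264)*(1/3364474) = -1157651/1068957 + (525/2 - 121440 + 12188160)*(1/3364474) = -1157651/1068957 + (24133965/2)*(1/3364474) = -1157651/1068957 + 24133965/6728948 = 18008397443357/7192956067236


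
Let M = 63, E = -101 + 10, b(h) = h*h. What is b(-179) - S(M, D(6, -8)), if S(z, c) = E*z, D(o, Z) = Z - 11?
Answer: 37774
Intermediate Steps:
b(h) = h²
E = -91
D(o, Z) = -11 + Z
S(z, c) = -91*z
b(-179) - S(M, D(6, -8)) = (-179)² - (-91)*63 = 32041 - 1*(-5733) = 32041 + 5733 = 37774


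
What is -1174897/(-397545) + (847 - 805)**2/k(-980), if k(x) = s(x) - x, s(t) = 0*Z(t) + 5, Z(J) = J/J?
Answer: 74341717/15663273 ≈ 4.7462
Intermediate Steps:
Z(J) = 1
s(t) = 5 (s(t) = 0*1 + 5 = 0 + 5 = 5)
k(x) = 5 - x
-1174897/(-397545) + (847 - 805)**2/k(-980) = -1174897/(-397545) + (847 - 805)**2/(5 - 1*(-980)) = -1174897*(-1/397545) + 42**2/(5 + 980) = 1174897/397545 + 1764/985 = 74341717/15663273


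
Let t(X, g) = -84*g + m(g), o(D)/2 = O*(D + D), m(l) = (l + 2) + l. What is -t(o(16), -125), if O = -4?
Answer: -10252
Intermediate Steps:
m(l) = 2 + 2*l (m(l) = (2 + l) + l = 2 + 2*l)
o(D) = -16*D (o(D) = 2*(-4*(D + D)) = 2*(-8*D) = -16*D)
t(X, g) = 2 - 82*g (t(X, g) = -84*g + (2 + 2*g) = 2 - 82*g)
-t(o(16), -125) = -(2 - 82*(-125)) = -(2 + 10250) = -1*10252 = -10252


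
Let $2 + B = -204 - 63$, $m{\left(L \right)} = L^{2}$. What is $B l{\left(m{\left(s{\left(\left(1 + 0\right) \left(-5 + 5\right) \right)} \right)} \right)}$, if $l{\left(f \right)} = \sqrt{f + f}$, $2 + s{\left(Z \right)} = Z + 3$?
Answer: $- 269 \sqrt{2} \approx -380.42$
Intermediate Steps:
$s{\left(Z \right)} = 1 + Z$ ($s{\left(Z \right)} = -2 + \left(Z + 3\right) = -2 + \left(3 + Z\right) = 1 + Z$)
$l{\left(f \right)} = \sqrt{2} \sqrt{f}$ ($l{\left(f \right)} = \sqrt{2 f} = \sqrt{2} \sqrt{f}$)
$B = -269$ ($B = -2 - 267 = -269$)
$B l{\left(m{\left(s{\left(\left(1 + 0\right) \left(-5 + 5\right) \right)} \right)} \right)} = - 269 \sqrt{2} \sqrt{\left(1 + \left(1 + 0\right) \left(-5 + 5\right)\right)^{2}} = - 269 \sqrt{2} \sqrt{\left(1 + 1 \cdot 0\right)^{2}} = - 269 \sqrt{2} \sqrt{\left(1 + 0\right)^{2}} = - 269 \sqrt{2} \sqrt{1^{2}} = - 269 \sqrt{2} \sqrt{1} = - 269 \sqrt{2} \cdot 1 = - 269 \sqrt{2}$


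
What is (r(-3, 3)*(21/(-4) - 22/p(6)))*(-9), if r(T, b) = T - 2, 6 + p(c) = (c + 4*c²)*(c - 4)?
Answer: -46965/196 ≈ -239.62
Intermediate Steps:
p(c) = -6 + (-4 + c)*(c + 4*c²) (p(c) = -6 + (c + 4*c²)*(c - 4) = -6 + (c + 4*c²)*(-4 + c) = -6 + (-4 + c)*(c + 4*c²))
r(T, b) = -2 + T
(r(-3, 3)*(21/(-4) - 22/p(6)))*(-9) = ((-2 - 3)*(21/(-4) - 22/(-6 - 15*6² - 4*6 + 4*6³)))*(-9) = -5*(21*(-¼) - 22/(-6 - 15*36 - 24 + 4*216))*(-9) = -5*(-21/4 - 22/(-6 - 540 - 24 + 864))*(-9) = -5*(-21/4 - 22/294)*(-9) = -5*(-21/4 - 22*1/294)*(-9) = -5*(-21/4 - 11/147)*(-9) = -5*(-3131/588)*(-9) = (15655/588)*(-9) = -46965/196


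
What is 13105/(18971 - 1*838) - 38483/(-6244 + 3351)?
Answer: 735725004/52458769 ≈ 14.025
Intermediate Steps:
13105/(18971 - 1*838) - 38483/(-6244 + 3351) = 13105/(18971 - 838) - 38483/(-2893) = 13105/18133 - 38483*(-1/2893) = 13105*(1/18133) + 38483/2893 = 13105/18133 + 38483/2893 = 735725004/52458769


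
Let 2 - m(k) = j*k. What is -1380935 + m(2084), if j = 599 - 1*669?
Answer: -1235053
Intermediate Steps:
j = -70 (j = 599 - 669 = -70)
m(k) = 2 + 70*k (m(k) = 2 - (-70)*k = 2 + 70*k)
-1380935 + m(2084) = -1380935 + (2 + 70*2084) = -1380935 + (2 + 145880) = -1380935 + 145882 = -1235053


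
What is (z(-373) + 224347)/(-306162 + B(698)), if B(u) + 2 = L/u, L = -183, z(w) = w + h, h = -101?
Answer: -156263354/213702655 ≈ -0.73122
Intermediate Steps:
z(w) = -101 + w (z(w) = w - 101 = -101 + w)
B(u) = -2 - 183/u
(z(-373) + 224347)/(-306162 + B(698)) = ((-101 - 373) + 224347)/(-306162 + (-2 - 183/698)) = (-474 + 224347)/(-306162 + (-2 - 183*1/698)) = 223873/(-306162 + (-2 - 183/698)) = 223873/(-306162 - 1579/698) = 223873/(-213702655/698) = 223873*(-698/213702655) = -156263354/213702655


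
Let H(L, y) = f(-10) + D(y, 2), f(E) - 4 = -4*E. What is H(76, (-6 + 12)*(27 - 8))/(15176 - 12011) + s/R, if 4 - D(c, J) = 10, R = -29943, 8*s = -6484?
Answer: 2468711/63179730 ≈ 0.039074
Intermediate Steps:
s = -1621/2 (s = (⅛)*(-6484) = -1621/2 ≈ -810.50)
f(E) = 4 - 4*E
D(c, J) = -6 (D(c, J) = 4 - 1*10 = 4 - 10 = -6)
H(L, y) = 38 (H(L, y) = (4 - 4*(-10)) - 6 = (4 + 40) - 6 = 44 - 6 = 38)
H(76, (-6 + 12)*(27 - 8))/(15176 - 12011) + s/R = 38/(15176 - 12011) - 1621/2/(-29943) = 38/3165 - 1621/2*(-1/29943) = 38*(1/3165) + 1621/59886 = 38/3165 + 1621/59886 = 2468711/63179730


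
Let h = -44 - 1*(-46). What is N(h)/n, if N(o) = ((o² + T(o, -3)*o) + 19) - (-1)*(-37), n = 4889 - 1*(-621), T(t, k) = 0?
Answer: -7/2755 ≈ -0.0025408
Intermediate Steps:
h = 2 (h = -44 + 46 = 2)
n = 5510 (n = 4889 + 621 = 5510)
N(o) = -18 + o² (N(o) = ((o² + 0*o) + 19) - (-1)*(-37) = ((o² + 0) + 19) - 1*37 = (o² + 19) - 37 = (19 + o²) - 37 = -18 + o²)
N(h)/n = (-18 + 2²)/5510 = (-18 + 4)*(1/5510) = -14*1/5510 = -7/2755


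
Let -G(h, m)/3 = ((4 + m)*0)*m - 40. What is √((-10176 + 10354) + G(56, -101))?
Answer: √298 ≈ 17.263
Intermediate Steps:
G(h, m) = 120 (G(h, m) = -3*(((4 + m)*0)*m - 40) = -3*(0*m - 40) = -3*(0 - 40) = -3*(-40) = 120)
√((-10176 + 10354) + G(56, -101)) = √((-10176 + 10354) + 120) = √(178 + 120) = √298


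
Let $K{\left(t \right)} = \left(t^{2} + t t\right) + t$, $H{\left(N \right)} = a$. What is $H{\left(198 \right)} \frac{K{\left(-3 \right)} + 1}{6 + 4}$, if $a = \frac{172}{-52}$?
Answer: $- \frac{344}{65} \approx -5.2923$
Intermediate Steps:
$a = - \frac{43}{13}$ ($a = 172 \left(- \frac{1}{52}\right) = - \frac{43}{13} \approx -3.3077$)
$H{\left(N \right)} = - \frac{43}{13}$
$K{\left(t \right)} = t + 2 t^{2}$ ($K{\left(t \right)} = \left(t^{2} + t^{2}\right) + t = 2 t^{2} + t = t + 2 t^{2}$)
$H{\left(198 \right)} \frac{K{\left(-3 \right)} + 1}{6 + 4} = - \frac{43 \frac{- 3 \left(1 + 2 \left(-3\right)\right) + 1}{6 + 4}}{13} = - \frac{43 \frac{- 3 \left(1 - 6\right) + 1}{10}}{13} = - \frac{43 \left(\left(-3\right) \left(-5\right) + 1\right) \frac{1}{10}}{13} = - \frac{43 \left(15 + 1\right) \frac{1}{10}}{13} = - \frac{43 \cdot 16 \cdot \frac{1}{10}}{13} = \left(- \frac{43}{13}\right) \frac{8}{5} = - \frac{344}{65}$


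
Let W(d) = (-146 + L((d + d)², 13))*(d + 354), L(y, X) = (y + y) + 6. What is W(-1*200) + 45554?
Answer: 49303994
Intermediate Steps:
L(y, X) = 6 + 2*y (L(y, X) = 2*y + 6 = 6 + 2*y)
W(d) = (-140 + 8*d²)*(354 + d) (W(d) = (-146 + (6 + 2*(d + d)²))*(d + 354) = (-146 + (6 + 2*(2*d)²))*(354 + d) = (-146 + (6 + 2*(4*d²)))*(354 + d) = (-146 + (6 + 8*d²))*(354 + d) = (-140 + 8*d²)*(354 + d))
W(-1*200) + 45554 = (-49560 - (-140)*200 + 8*(-1*200)³ + 2832*(-1*200)²) + 45554 = (-49560 - 140*(-200) + 8*(-200)³ + 2832*(-200)²) + 45554 = (-49560 + 28000 + 8*(-8000000) + 2832*40000) + 45554 = (-49560 + 28000 - 64000000 + 113280000) + 45554 = 49258440 + 45554 = 49303994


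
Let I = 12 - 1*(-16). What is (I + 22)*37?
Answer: 1850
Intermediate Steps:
I = 28 (I = 12 + 16 = 28)
(I + 22)*37 = (28 + 22)*37 = 50*37 = 1850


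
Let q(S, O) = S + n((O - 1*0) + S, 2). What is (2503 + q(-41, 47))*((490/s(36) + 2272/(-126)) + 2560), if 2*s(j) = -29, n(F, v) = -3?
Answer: 11268210124/1827 ≈ 6.1676e+6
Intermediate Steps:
s(j) = -29/2 (s(j) = (½)*(-29) = -29/2)
q(S, O) = -3 + S (q(S, O) = S - 3 = -3 + S)
(2503 + q(-41, 47))*((490/s(36) + 2272/(-126)) + 2560) = (2503 + (-3 - 41))*((490/(-29/2) + 2272/(-126)) + 2560) = (2503 - 44)*((490*(-2/29) + 2272*(-1/126)) + 2560) = 2459*((-980/29 - 1136/63) + 2560) = 2459*(-94684/1827 + 2560) = 2459*(4582436/1827) = 11268210124/1827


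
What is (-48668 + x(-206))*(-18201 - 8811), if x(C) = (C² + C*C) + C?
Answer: -972377976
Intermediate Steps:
x(C) = C + 2*C² (x(C) = (C² + C²) + C = 2*C² + C = C + 2*C²)
(-48668 + x(-206))*(-18201 - 8811) = (-48668 - 206*(1 + 2*(-206)))*(-18201 - 8811) = (-48668 - 206*(1 - 412))*(-27012) = (-48668 - 206*(-411))*(-27012) = (-48668 + 84666)*(-27012) = 35998*(-27012) = -972377976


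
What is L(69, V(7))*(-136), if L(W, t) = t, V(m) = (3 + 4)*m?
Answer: -6664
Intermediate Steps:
V(m) = 7*m
L(69, V(7))*(-136) = (7*7)*(-136) = 49*(-136) = -6664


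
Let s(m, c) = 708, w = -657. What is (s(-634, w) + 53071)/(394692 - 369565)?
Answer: 53779/25127 ≈ 2.1403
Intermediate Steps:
(s(-634, w) + 53071)/(394692 - 369565) = (708 + 53071)/(394692 - 369565) = 53779/25127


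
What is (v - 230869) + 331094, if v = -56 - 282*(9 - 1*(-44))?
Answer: 85223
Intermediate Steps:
v = -15002 (v = -56 - 282*(9 + 44) = -56 - 282*53 = -56 - 14946 = -15002)
(v - 230869) + 331094 = (-15002 - 230869) + 331094 = -245871 + 331094 = 85223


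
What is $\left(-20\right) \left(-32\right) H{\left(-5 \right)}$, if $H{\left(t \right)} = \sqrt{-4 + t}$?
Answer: $1920 i \approx 1920.0 i$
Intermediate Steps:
$\left(-20\right) \left(-32\right) H{\left(-5 \right)} = \left(-20\right) \left(-32\right) \sqrt{-4 - 5} = 640 \sqrt{-9} = 640 \cdot 3 i = 1920 i$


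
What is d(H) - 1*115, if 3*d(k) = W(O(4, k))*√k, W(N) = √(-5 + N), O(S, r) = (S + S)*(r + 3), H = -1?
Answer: -115 + I*√11/3 ≈ -115.0 + 1.1055*I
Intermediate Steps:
O(S, r) = 2*S*(3 + r) (O(S, r) = (2*S)*(3 + r) = 2*S*(3 + r))
d(k) = √k*√(19 + 8*k)/3 (d(k) = (√(-5 + 2*4*(3 + k))*√k)/3 = (√(-5 + (24 + 8*k))*√k)/3 = (√(19 + 8*k)*√k)/3 = (√k*√(19 + 8*k))/3 = √k*√(19 + 8*k)/3)
d(H) - 1*115 = √(-1)*√(19 + 8*(-1))/3 - 1*115 = I*√(19 - 8)/3 - 115 = I*√11/3 - 115 = -115 + I*√11/3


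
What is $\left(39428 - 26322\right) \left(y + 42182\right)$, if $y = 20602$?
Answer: $822847104$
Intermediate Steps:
$\left(39428 - 26322\right) \left(y + 42182\right) = \left(39428 - 26322\right) \left(20602 + 42182\right) = 13106 \cdot 62784 = 822847104$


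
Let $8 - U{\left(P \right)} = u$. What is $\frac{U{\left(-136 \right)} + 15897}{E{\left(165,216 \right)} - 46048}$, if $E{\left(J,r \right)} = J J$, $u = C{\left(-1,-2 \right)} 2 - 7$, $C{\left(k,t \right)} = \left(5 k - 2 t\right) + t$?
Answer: $- \frac{2274}{2689} \approx -0.84567$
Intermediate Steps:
$C{\left(k,t \right)} = - t + 5 k$ ($C{\left(k,t \right)} = \left(- 2 t + 5 k\right) + t = - t + 5 k$)
$u = -13$ ($u = \left(\left(-1\right) \left(-2\right) + 5 \left(-1\right)\right) 2 - 7 = \left(2 - 5\right) 2 - 7 = \left(-3\right) 2 - 7 = -6 - 7 = -13$)
$E{\left(J,r \right)} = J^{2}$
$U{\left(P \right)} = 21$ ($U{\left(P \right)} = 8 - -13 = 8 + 13 = 21$)
$\frac{U{\left(-136 \right)} + 15897}{E{\left(165,216 \right)} - 46048} = \frac{21 + 15897}{165^{2} - 46048} = \frac{15918}{27225 - 46048} = \frac{15918}{-18823} = 15918 \left(- \frac{1}{18823}\right) = - \frac{2274}{2689}$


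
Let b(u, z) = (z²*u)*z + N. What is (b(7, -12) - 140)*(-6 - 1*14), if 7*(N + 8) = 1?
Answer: 1714140/7 ≈ 2.4488e+5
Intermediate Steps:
N = -55/7 (N = -8 + (⅐)*1 = -8 + ⅐ = -55/7 ≈ -7.8571)
b(u, z) = -55/7 + u*z³ (b(u, z) = (z²*u)*z - 55/7 = (u*z²)*z - 55/7 = u*z³ - 55/7 = -55/7 + u*z³)
(b(7, -12) - 140)*(-6 - 1*14) = ((-55/7 + 7*(-12)³) - 140)*(-6 - 1*14) = ((-55/7 + 7*(-1728)) - 140)*(-6 - 14) = ((-55/7 - 12096) - 140)*(-20) = (-84727/7 - 140)*(-20) = -85707/7*(-20) = 1714140/7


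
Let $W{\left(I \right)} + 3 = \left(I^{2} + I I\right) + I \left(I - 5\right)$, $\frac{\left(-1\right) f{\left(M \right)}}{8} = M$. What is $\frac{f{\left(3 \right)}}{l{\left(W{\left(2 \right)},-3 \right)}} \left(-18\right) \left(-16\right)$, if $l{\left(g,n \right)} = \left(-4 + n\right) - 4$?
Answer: $\frac{6912}{11} \approx 628.36$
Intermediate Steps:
$f{\left(M \right)} = - 8 M$
$W{\left(I \right)} = -3 + 2 I^{2} + I \left(-5 + I\right)$ ($W{\left(I \right)} = -3 + \left(\left(I^{2} + I I\right) + I \left(I - 5\right)\right) = -3 + \left(\left(I^{2} + I^{2}\right) + I \left(-5 + I\right)\right) = -3 + \left(2 I^{2} + I \left(-5 + I\right)\right) = -3 + 2 I^{2} + I \left(-5 + I\right)$)
$l{\left(g,n \right)} = -8 + n$
$\frac{f{\left(3 \right)}}{l{\left(W{\left(2 \right)},-3 \right)}} \left(-18\right) \left(-16\right) = \frac{\left(-8\right) 3}{-8 - 3} \left(-18\right) \left(-16\right) = - \frac{24}{-11} \left(-18\right) \left(-16\right) = \left(-24\right) \left(- \frac{1}{11}\right) \left(-18\right) \left(-16\right) = \frac{24}{11} \left(-18\right) \left(-16\right) = \left(- \frac{432}{11}\right) \left(-16\right) = \frac{6912}{11}$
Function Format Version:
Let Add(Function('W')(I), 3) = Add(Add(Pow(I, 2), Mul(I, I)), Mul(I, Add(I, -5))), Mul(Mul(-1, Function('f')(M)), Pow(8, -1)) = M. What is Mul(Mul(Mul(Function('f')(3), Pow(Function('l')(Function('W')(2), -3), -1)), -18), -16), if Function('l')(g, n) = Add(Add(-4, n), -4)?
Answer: Rational(6912, 11) ≈ 628.36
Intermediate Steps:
Function('f')(M) = Mul(-8, M)
Function('W')(I) = Add(-3, Mul(2, Pow(I, 2)), Mul(I, Add(-5, I))) (Function('W')(I) = Add(-3, Add(Add(Pow(I, 2), Mul(I, I)), Mul(I, Add(I, -5)))) = Add(-3, Add(Add(Pow(I, 2), Pow(I, 2)), Mul(I, Add(-5, I)))) = Add(-3, Add(Mul(2, Pow(I, 2)), Mul(I, Add(-5, I)))) = Add(-3, Mul(2, Pow(I, 2)), Mul(I, Add(-5, I))))
Function('l')(g, n) = Add(-8, n)
Mul(Mul(Mul(Function('f')(3), Pow(Function('l')(Function('W')(2), -3), -1)), -18), -16) = Mul(Mul(Mul(Mul(-8, 3), Pow(Add(-8, -3), -1)), -18), -16) = Mul(Mul(Mul(-24, Pow(-11, -1)), -18), -16) = Mul(Mul(Mul(-24, Rational(-1, 11)), -18), -16) = Mul(Mul(Rational(24, 11), -18), -16) = Mul(Rational(-432, 11), -16) = Rational(6912, 11)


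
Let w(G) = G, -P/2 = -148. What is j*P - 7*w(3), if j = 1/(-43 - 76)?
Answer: -2795/119 ≈ -23.487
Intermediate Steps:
P = 296 (P = -2*(-148) = 296)
j = -1/119 (j = 1/(-119) = -1/119 ≈ -0.0084034)
j*P - 7*w(3) = -1/119*296 - 7*3 = -296/119 - 21 = -2795/119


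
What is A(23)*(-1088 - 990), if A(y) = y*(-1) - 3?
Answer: 54028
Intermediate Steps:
A(y) = -3 - y (A(y) = -y - 3 = -3 - y)
A(23)*(-1088 - 990) = (-3 - 1*23)*(-1088 - 990) = (-3 - 23)*(-2078) = -26*(-2078) = 54028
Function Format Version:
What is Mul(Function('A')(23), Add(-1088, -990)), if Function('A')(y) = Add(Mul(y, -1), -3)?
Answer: 54028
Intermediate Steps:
Function('A')(y) = Add(-3, Mul(-1, y)) (Function('A')(y) = Add(Mul(-1, y), -3) = Add(-3, Mul(-1, y)))
Mul(Function('A')(23), Add(-1088, -990)) = Mul(Add(-3, Mul(-1, 23)), Add(-1088, -990)) = Mul(Add(-3, -23), -2078) = Mul(-26, -2078) = 54028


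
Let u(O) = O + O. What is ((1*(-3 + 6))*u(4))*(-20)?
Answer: -480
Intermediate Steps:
u(O) = 2*O
((1*(-3 + 6))*u(4))*(-20) = ((1*(-3 + 6))*(2*4))*(-20) = ((1*3)*8)*(-20) = (3*8)*(-20) = 24*(-20) = -480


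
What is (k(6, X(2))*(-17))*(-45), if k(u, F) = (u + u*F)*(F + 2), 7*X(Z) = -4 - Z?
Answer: 36720/49 ≈ 749.39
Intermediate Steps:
X(Z) = -4/7 - Z/7 (X(Z) = (-4 - Z)/7 = -4/7 - Z/7)
k(u, F) = (2 + F)*(u + F*u) (k(u, F) = (u + F*u)*(2 + F) = (2 + F)*(u + F*u))
(k(6, X(2))*(-17))*(-45) = ((6*(2 + (-4/7 - ⅐*2)² + 3*(-4/7 - ⅐*2)))*(-17))*(-45) = ((6*(2 + (-4/7 - 2/7)² + 3*(-4/7 - 2/7)))*(-17))*(-45) = ((6*(2 + (-6/7)² + 3*(-6/7)))*(-17))*(-45) = ((6*(2 + 36/49 - 18/7))*(-17))*(-45) = ((6*(8/49))*(-17))*(-45) = ((48/49)*(-17))*(-45) = -816/49*(-45) = 36720/49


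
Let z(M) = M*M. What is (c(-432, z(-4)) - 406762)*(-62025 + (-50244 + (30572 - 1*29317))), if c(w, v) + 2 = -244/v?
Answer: 90316383319/2 ≈ 4.5158e+10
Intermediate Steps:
z(M) = M²
c(w, v) = -2 - 244/v
(c(-432, z(-4)) - 406762)*(-62025 + (-50244 + (30572 - 1*29317))) = ((-2 - 244/((-4)²)) - 406762)*(-62025 + (-50244 + (30572 - 1*29317))) = ((-2 - 244/16) - 406762)*(-62025 + (-50244 + (30572 - 29317))) = ((-2 - 244*1/16) - 406762)*(-62025 + (-50244 + 1255)) = ((-2 - 61/4) - 406762)*(-62025 - 48989) = (-69/4 - 406762)*(-111014) = -1627117/4*(-111014) = 90316383319/2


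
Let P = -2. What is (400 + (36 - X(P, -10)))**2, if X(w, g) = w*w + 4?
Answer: 183184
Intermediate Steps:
X(w, g) = 4 + w**2 (X(w, g) = w**2 + 4 = 4 + w**2)
(400 + (36 - X(P, -10)))**2 = (400 + (36 - (4 + (-2)**2)))**2 = (400 + (36 - (4 + 4)))**2 = (400 + (36 - 1*8))**2 = (400 + (36 - 8))**2 = (400 + 28)**2 = 428**2 = 183184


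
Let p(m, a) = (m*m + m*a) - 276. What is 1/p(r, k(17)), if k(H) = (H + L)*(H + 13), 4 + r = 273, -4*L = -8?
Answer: 1/225415 ≈ 4.4363e-6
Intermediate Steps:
L = 2 (L = -1/4*(-8) = 2)
r = 269 (r = -4 + 273 = 269)
k(H) = (2 + H)*(13 + H) (k(H) = (H + 2)*(H + 13) = (2 + H)*(13 + H))
p(m, a) = -276 + m**2 + a*m (p(m, a) = (m**2 + a*m) - 276 = -276 + m**2 + a*m)
1/p(r, k(17)) = 1/(-276 + 269**2 + (26 + 17**2 + 15*17)*269) = 1/(-276 + 72361 + (26 + 289 + 255)*269) = 1/(-276 + 72361 + 570*269) = 1/(-276 + 72361 + 153330) = 1/225415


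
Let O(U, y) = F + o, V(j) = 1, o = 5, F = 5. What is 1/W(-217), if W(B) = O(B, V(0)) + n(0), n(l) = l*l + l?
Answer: 1/10 ≈ 0.10000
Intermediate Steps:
n(l) = l + l**2 (n(l) = l**2 + l = l + l**2)
O(U, y) = 10 (O(U, y) = 5 + 5 = 10)
W(B) = 10 (W(B) = 10 + 0*(1 + 0) = 10 + 0*1 = 10 + 0 = 10)
1/W(-217) = 1/10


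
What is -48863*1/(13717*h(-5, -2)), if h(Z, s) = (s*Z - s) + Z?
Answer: -48863/96019 ≈ -0.50889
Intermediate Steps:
h(Z, s) = Z - s + Z*s (h(Z, s) = (Z*s - s) + Z = (-s + Z*s) + Z = Z - s + Z*s)
-48863*1/(13717*h(-5, -2)) = -48863*1/(13717*(-5 - 1*(-2) - 5*(-2))) = -48863*1/(13717*(-5 + 2 + 10)) = -48863/(13717*7) = -48863/96019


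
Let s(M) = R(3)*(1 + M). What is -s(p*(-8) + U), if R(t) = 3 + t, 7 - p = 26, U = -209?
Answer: 336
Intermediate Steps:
p = -19 (p = 7 - 1*26 = 7 - 26 = -19)
s(M) = 6 + 6*M (s(M) = (3 + 3)*(1 + M) = 6*(1 + M) = 6 + 6*M)
-s(p*(-8) + U) = -(6 + 6*(-19*(-8) - 209)) = -(6 + 6*(152 - 209)) = -(6 + 6*(-57)) = -(6 - 342) = -1*(-336) = 336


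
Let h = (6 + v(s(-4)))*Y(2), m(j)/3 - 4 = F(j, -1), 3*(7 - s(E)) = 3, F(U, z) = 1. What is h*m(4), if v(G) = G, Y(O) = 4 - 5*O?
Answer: -1080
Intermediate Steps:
s(E) = 6 (s(E) = 7 - 1/3*3 = 7 - 1 = 6)
m(j) = 15 (m(j) = 12 + 3*1 = 12 + 3 = 15)
h = -72 (h = (6 + 6)*(4 - 5*2) = 12*(4 - 10) = 12*(-6) = -72)
h*m(4) = -72*15 = -1080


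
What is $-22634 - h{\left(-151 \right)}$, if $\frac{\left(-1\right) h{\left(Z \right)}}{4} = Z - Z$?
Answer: $-22634$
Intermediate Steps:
$h{\left(Z \right)} = 0$ ($h{\left(Z \right)} = - 4 \left(Z - Z\right) = \left(-4\right) 0 = 0$)
$-22634 - h{\left(-151 \right)} = -22634 - 0 = -22634 + 0 = -22634$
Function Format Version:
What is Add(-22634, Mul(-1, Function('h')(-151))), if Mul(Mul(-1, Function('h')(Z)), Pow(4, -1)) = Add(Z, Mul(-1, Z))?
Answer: -22634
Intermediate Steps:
Function('h')(Z) = 0 (Function('h')(Z) = Mul(-4, Add(Z, Mul(-1, Z))) = Mul(-4, 0) = 0)
Add(-22634, Mul(-1, Function('h')(-151))) = Add(-22634, Mul(-1, 0)) = Add(-22634, 0) = -22634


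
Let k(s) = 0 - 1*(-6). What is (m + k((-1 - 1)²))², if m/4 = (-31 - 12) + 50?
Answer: 1156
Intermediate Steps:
k(s) = 6 (k(s) = 0 + 6 = 6)
m = 28 (m = 4*((-31 - 12) + 50) = 4*(-43 + 50) = 4*7 = 28)
(m + k((-1 - 1)²))² = (28 + 6)² = 34² = 1156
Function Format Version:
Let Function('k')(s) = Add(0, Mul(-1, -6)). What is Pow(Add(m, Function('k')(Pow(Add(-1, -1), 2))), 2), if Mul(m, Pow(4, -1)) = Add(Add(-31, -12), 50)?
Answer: 1156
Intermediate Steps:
Function('k')(s) = 6 (Function('k')(s) = Add(0, 6) = 6)
m = 28 (m = Mul(4, Add(Add(-31, -12), 50)) = Mul(4, Add(-43, 50)) = Mul(4, 7) = 28)
Pow(Add(m, Function('k')(Pow(Add(-1, -1), 2))), 2) = Pow(Add(28, 6), 2) = Pow(34, 2) = 1156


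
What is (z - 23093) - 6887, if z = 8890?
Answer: -21090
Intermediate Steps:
(z - 23093) - 6887 = (8890 - 23093) - 6887 = -14203 - 6887 = -21090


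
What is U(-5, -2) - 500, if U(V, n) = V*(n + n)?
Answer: -480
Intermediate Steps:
U(V, n) = 2*V*n (U(V, n) = V*(2*n) = 2*V*n)
U(-5, -2) - 500 = 2*(-5)*(-2) - 500 = 20 - 500 = -480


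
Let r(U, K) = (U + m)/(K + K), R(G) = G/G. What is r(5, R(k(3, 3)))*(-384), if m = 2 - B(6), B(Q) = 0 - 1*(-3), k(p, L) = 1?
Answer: -768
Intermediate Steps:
B(Q) = 3 (B(Q) = 0 + 3 = 3)
R(G) = 1
m = -1 (m = 2 - 1*3 = 2 - 3 = -1)
r(U, K) = (-1 + U)/(2*K) (r(U, K) = (U - 1)/(K + K) = (-1 + U)/((2*K)) = (-1 + U)*(1/(2*K)) = (-1 + U)/(2*K))
r(5, R(k(3, 3)))*(-384) = ((1/2)*(-1 + 5)/1)*(-384) = ((1/2)*1*4)*(-384) = 2*(-384) = -768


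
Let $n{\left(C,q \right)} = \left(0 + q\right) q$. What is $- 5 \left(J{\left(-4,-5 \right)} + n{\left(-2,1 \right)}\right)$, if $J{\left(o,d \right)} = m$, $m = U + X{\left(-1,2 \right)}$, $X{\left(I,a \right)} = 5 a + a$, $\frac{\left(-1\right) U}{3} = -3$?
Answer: $-110$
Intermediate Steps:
$U = 9$ ($U = \left(-3\right) \left(-3\right) = 9$)
$n{\left(C,q \right)} = q^{2}$ ($n{\left(C,q \right)} = q q = q^{2}$)
$X{\left(I,a \right)} = 6 a$
$m = 21$ ($m = 9 + 6 \cdot 2 = 9 + 12 = 21$)
$J{\left(o,d \right)} = 21$
$- 5 \left(J{\left(-4,-5 \right)} + n{\left(-2,1 \right)}\right) = - 5 \left(21 + 1^{2}\right) = - 5 \left(21 + 1\right) = \left(-5\right) 22 = -110$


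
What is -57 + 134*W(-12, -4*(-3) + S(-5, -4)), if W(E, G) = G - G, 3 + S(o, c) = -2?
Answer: -57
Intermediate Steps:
S(o, c) = -5 (S(o, c) = -3 - 2 = -5)
W(E, G) = 0
-57 + 134*W(-12, -4*(-3) + S(-5, -4)) = -57 + 134*0 = -57 + 0 = -57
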